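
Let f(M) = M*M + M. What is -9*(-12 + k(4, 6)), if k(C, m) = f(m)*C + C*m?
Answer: -1620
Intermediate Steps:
f(M) = M + M² (f(M) = M² + M = M + M²)
k(C, m) = C*m + C*m*(1 + m) (k(C, m) = (m*(1 + m))*C + C*m = C*m*(1 + m) + C*m = C*m + C*m*(1 + m))
-9*(-12 + k(4, 6)) = -9*(-12 + 4*6*(2 + 6)) = -9*(-12 + 4*6*8) = -9*(-12 + 192) = -9*180 = -1620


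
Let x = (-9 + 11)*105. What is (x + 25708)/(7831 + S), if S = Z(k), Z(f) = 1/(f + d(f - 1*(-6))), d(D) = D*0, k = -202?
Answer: 5235436/1581861 ≈ 3.3097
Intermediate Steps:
d(D) = 0
x = 210 (x = 2*105 = 210)
Z(f) = 1/f (Z(f) = 1/(f + 0) = 1/f)
S = -1/202 (S = 1/(-202) = -1/202 ≈ -0.0049505)
(x + 25708)/(7831 + S) = (210 + 25708)/(7831 - 1/202) = 25918/(1581861/202) = 25918*(202/1581861) = 5235436/1581861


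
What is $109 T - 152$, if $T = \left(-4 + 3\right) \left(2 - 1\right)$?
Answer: $-261$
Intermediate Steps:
$T = -1$ ($T = - (2 - 1) = \left(-1\right) 1 = -1$)
$109 T - 152 = 109 \left(-1\right) - 152 = -109 - 152 = -261$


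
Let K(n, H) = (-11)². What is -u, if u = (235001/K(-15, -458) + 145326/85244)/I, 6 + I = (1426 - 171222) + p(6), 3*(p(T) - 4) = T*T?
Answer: 10025004845/875630885932 ≈ 0.011449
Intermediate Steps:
K(n, H) = 121
p(T) = 4 + T²/3 (p(T) = 4 + (T*T)/3 = 4 + T²/3)
I = -169786 (I = -6 + ((1426 - 171222) + (4 + (⅓)*6²)) = -6 + (-169796 + (4 + (⅓)*36)) = -6 + (-169796 + (4 + 12)) = -6 + (-169796 + 16) = -6 - 169780 = -169786)
u = -10025004845/875630885932 (u = (235001/121 + 145326/85244)/(-169786) = (235001*(1/121) + 145326*(1/85244))*(-1/169786) = (235001/121 + 72663/42622)*(-1/169786) = (10025004845/5157262)*(-1/169786) = -10025004845/875630885932 ≈ -0.011449)
-u = -1*(-10025004845/875630885932) = 10025004845/875630885932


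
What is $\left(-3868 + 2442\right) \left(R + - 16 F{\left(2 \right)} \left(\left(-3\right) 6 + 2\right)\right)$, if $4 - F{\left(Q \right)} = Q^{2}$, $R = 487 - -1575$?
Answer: $-2940412$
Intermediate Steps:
$R = 2062$ ($R = 487 + 1575 = 2062$)
$F{\left(Q \right)} = 4 - Q^{2}$
$\left(-3868 + 2442\right) \left(R + - 16 F{\left(2 \right)} \left(\left(-3\right) 6 + 2\right)\right) = \left(-3868 + 2442\right) \left(2062 + - 16 \left(4 - 2^{2}\right) \left(\left(-3\right) 6 + 2\right)\right) = - 1426 \left(2062 + - 16 \left(4 - 4\right) \left(-18 + 2\right)\right) = - 1426 \left(2062 + - 16 \left(4 - 4\right) \left(-16\right)\right) = - 1426 \left(2062 + \left(-16\right) 0 \left(-16\right)\right) = - 1426 \left(2062 + 0 \left(-16\right)\right) = - 1426 \left(2062 + 0\right) = \left(-1426\right) 2062 = -2940412$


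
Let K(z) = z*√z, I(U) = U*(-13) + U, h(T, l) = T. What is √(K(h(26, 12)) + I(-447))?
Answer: √(5364 + 26*√26) ≈ 74.139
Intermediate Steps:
I(U) = -12*U (I(U) = -13*U + U = -12*U)
K(z) = z^(3/2)
√(K(h(26, 12)) + I(-447)) = √(26^(3/2) - 12*(-447)) = √(26*√26 + 5364) = √(5364 + 26*√26)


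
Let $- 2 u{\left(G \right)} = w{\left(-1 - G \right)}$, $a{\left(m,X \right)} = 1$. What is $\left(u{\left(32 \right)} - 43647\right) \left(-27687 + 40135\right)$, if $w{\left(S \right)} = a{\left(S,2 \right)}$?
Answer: $-543324080$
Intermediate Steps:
$w{\left(S \right)} = 1$
$u{\left(G \right)} = - \frac{1}{2}$ ($u{\left(G \right)} = \left(- \frac{1}{2}\right) 1 = - \frac{1}{2}$)
$\left(u{\left(32 \right)} - 43647\right) \left(-27687 + 40135\right) = \left(- \frac{1}{2} - 43647\right) \left(-27687 + 40135\right) = \left(- \frac{87295}{2}\right) 12448 = -543324080$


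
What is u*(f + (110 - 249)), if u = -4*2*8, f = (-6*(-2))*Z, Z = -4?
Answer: 11968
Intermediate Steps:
f = -48 (f = -6*(-2)*(-4) = 12*(-4) = -48)
u = -64 (u = -8*8 = -64)
u*(f + (110 - 249)) = -64*(-48 + (110 - 249)) = -64*(-48 - 139) = -64*(-187) = 11968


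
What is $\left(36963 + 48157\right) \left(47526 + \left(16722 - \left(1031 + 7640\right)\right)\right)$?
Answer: $4730714240$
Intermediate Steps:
$\left(36963 + 48157\right) \left(47526 + \left(16722 - \left(1031 + 7640\right)\right)\right) = 85120 \left(47526 + \left(16722 - 8671\right)\right) = 85120 \left(47526 + 8051\right) = 85120 \cdot 55577 = 4730714240$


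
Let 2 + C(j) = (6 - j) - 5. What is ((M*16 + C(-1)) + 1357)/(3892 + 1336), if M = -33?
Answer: 829/5228 ≈ 0.15857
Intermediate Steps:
C(j) = -1 - j (C(j) = -2 + ((6 - j) - 5) = -2 + (1 - j) = -1 - j)
((M*16 + C(-1)) + 1357)/(3892 + 1336) = ((-33*16 + (-1 - 1*(-1))) + 1357)/(3892 + 1336) = ((-528 + (-1 + 1)) + 1357)/5228 = ((-528 + 0) + 1357)*(1/5228) = (-528 + 1357)*(1/5228) = 829*(1/5228) = 829/5228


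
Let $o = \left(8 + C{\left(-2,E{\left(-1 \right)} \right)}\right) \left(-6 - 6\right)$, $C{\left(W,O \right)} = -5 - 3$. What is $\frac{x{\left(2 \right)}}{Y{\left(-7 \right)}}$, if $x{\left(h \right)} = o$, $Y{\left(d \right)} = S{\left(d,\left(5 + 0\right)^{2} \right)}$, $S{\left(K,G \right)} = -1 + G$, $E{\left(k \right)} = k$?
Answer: $0$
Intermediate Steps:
$C{\left(W,O \right)} = -8$ ($C{\left(W,O \right)} = -5 - 3 = -8$)
$Y{\left(d \right)} = 24$ ($Y{\left(d \right)} = -1 + \left(5 + 0\right)^{2} = -1 + 5^{2} = -1 + 25 = 24$)
$o = 0$ ($o = \left(8 - 8\right) \left(-6 - 6\right) = 0 \left(-12\right) = 0$)
$x{\left(h \right)} = 0$
$\frac{x{\left(2 \right)}}{Y{\left(-7 \right)}} = \frac{0}{24} = 0 \cdot \frac{1}{24} = 0$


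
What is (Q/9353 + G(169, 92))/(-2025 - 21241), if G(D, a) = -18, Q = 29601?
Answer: 138753/217606898 ≈ 0.00063763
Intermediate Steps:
(Q/9353 + G(169, 92))/(-2025 - 21241) = (29601/9353 - 18)/(-2025 - 21241) = (29601*(1/9353) - 18)/(-23266) = (29601/9353 - 18)*(-1/23266) = -138753/9353*(-1/23266) = 138753/217606898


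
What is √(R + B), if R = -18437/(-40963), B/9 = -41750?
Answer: I*√630495483666919/40963 ≈ 612.98*I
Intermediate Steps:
B = -375750 (B = 9*(-41750) = -375750)
R = 18437/40963 (R = -18437*(-1/40963) = 18437/40963 ≈ 0.45009)
√(R + B) = √(18437/40963 - 375750) = √(-15391828813/40963) = I*√630495483666919/40963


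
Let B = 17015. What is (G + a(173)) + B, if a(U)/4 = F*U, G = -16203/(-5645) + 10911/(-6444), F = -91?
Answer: -557235492041/12125460 ≈ -45956.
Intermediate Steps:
G = 14273179/12125460 (G = -16203*(-1/5645) + 10911*(-1/6444) = 16203/5645 - 3637/2148 = 14273179/12125460 ≈ 1.1771)
a(U) = -364*U (a(U) = 4*(-91*U) = -364*U)
(G + a(173)) + B = (14273179/12125460 - 364*173) + 17015 = (14273179/12125460 - 62972) + 17015 = -763550193941/12125460 + 17015 = -557235492041/12125460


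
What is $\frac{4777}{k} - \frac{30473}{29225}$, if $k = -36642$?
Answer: $- \frac{1256199491}{1070862450} \approx -1.1731$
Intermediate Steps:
$\frac{4777}{k} - \frac{30473}{29225} = \frac{4777}{-36642} - \frac{30473}{29225} = 4777 \left(- \frac{1}{36642}\right) - \frac{30473}{29225} = - \frac{4777}{36642} - \frac{30473}{29225} = - \frac{1256199491}{1070862450}$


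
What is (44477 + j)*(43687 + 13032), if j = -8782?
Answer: 2024584705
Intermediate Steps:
(44477 + j)*(43687 + 13032) = (44477 - 8782)*(43687 + 13032) = 35695*56719 = 2024584705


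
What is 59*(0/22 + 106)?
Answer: 6254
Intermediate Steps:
59*(0/22 + 106) = 59*(0*(1/22) + 106) = 59*(0 + 106) = 59*106 = 6254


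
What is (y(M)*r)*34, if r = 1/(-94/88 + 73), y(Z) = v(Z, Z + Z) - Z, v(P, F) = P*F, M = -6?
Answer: 38896/1055 ≈ 36.868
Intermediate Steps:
v(P, F) = F*P
y(Z) = -Z + 2*Z² (y(Z) = (Z + Z)*Z - Z = (2*Z)*Z - Z = 2*Z² - Z = -Z + 2*Z²)
r = 44/3165 (r = 1/(-94*1/88 + 73) = 1/(-47/44 + 73) = 1/(3165/44) = 44/3165 ≈ 0.013902)
(y(M)*r)*34 = (-6*(-1 + 2*(-6))*(44/3165))*34 = (-6*(-1 - 12)*(44/3165))*34 = (-6*(-13)*(44/3165))*34 = (78*(44/3165))*34 = (1144/1055)*34 = 38896/1055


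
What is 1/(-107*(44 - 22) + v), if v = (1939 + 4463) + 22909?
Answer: 1/26957 ≈ 3.7096e-5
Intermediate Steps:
v = 29311 (v = 6402 + 22909 = 29311)
1/(-107*(44 - 22) + v) = 1/(-107*(44 - 22) + 29311) = 1/(-107*22 + 29311) = 1/(-2354 + 29311) = 1/26957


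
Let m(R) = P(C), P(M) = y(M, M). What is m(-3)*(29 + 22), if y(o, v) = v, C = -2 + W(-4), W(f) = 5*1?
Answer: 153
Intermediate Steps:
W(f) = 5
C = 3 (C = -2 + 5 = 3)
P(M) = M
m(R) = 3
m(-3)*(29 + 22) = 3*(29 + 22) = 3*51 = 153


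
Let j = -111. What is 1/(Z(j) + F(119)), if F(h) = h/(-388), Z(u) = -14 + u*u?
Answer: 388/4774997 ≈ 8.1257e-5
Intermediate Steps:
Z(u) = -14 + u**2
F(h) = -h/388 (F(h) = h*(-1/388) = -h/388)
1/(Z(j) + F(119)) = 1/((-14 + (-111)**2) - 1/388*119) = 1/((-14 + 12321) - 119/388) = 1/(12307 - 119/388) = 1/(4774997/388) = 388/4774997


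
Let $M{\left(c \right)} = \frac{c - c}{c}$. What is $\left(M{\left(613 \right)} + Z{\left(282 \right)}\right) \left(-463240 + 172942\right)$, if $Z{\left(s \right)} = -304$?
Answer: $88250592$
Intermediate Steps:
$M{\left(c \right)} = 0$ ($M{\left(c \right)} = \frac{0}{c} = 0$)
$\left(M{\left(613 \right)} + Z{\left(282 \right)}\right) \left(-463240 + 172942\right) = \left(0 - 304\right) \left(-463240 + 172942\right) = \left(-304\right) \left(-290298\right) = 88250592$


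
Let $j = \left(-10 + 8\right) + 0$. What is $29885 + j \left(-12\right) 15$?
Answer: $30245$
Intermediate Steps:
$j = -2$ ($j = -2 + 0 = -2$)
$29885 + j \left(-12\right) 15 = 29885 + \left(-2\right) \left(-12\right) 15 = 29885 + 24 \cdot 15 = 29885 + 360 = 30245$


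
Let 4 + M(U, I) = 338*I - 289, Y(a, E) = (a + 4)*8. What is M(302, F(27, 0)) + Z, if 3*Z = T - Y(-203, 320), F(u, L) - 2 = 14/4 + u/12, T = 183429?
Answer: 384001/6 ≈ 64000.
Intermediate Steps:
F(u, L) = 11/2 + u/12 (F(u, L) = 2 + (14/4 + u/12) = 2 + (14*(¼) + u*(1/12)) = 2 + (7/2 + u/12) = 11/2 + u/12)
Y(a, E) = 32 + 8*a (Y(a, E) = (4 + a)*8 = 32 + 8*a)
M(U, I) = -293 + 338*I (M(U, I) = -4 + (338*I - 289) = -4 + (-289 + 338*I) = -293 + 338*I)
Z = 185021/3 (Z = (183429 - (32 + 8*(-203)))/3 = (183429 - (32 - 1624))/3 = (183429 - 1*(-1592))/3 = (183429 + 1592)/3 = (⅓)*185021 = 185021/3 ≈ 61674.)
M(302, F(27, 0)) + Z = (-293 + 338*(11/2 + (1/12)*27)) + 185021/3 = (-293 + 338*(11/2 + 9/4)) + 185021/3 = (-293 + 338*(31/4)) + 185021/3 = (-293 + 5239/2) + 185021/3 = 4653/2 + 185021/3 = 384001/6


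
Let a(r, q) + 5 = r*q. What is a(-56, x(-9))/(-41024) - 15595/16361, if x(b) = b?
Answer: -647933419/671193664 ≈ -0.96535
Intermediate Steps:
a(r, q) = -5 + q*r (a(r, q) = -5 + r*q = -5 + q*r)
a(-56, x(-9))/(-41024) - 15595/16361 = (-5 - 9*(-56))/(-41024) - 15595/16361 = (-5 + 504)*(-1/41024) - 15595*1/16361 = 499*(-1/41024) - 15595/16361 = -499/41024 - 15595/16361 = -647933419/671193664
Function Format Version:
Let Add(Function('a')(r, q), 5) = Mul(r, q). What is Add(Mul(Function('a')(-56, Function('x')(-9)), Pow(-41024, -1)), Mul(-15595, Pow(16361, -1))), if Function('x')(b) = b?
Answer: Rational(-647933419, 671193664) ≈ -0.96535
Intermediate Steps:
Function('a')(r, q) = Add(-5, Mul(q, r)) (Function('a')(r, q) = Add(-5, Mul(r, q)) = Add(-5, Mul(q, r)))
Add(Mul(Function('a')(-56, Function('x')(-9)), Pow(-41024, -1)), Mul(-15595, Pow(16361, -1))) = Add(Mul(Add(-5, Mul(-9, -56)), Pow(-41024, -1)), Mul(-15595, Pow(16361, -1))) = Add(Mul(Add(-5, 504), Rational(-1, 41024)), Mul(-15595, Rational(1, 16361))) = Add(Mul(499, Rational(-1, 41024)), Rational(-15595, 16361)) = Add(Rational(-499, 41024), Rational(-15595, 16361)) = Rational(-647933419, 671193664)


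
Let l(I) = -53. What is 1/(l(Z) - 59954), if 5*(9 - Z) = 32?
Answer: -1/60007 ≈ -1.6665e-5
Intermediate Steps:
Z = 13/5 (Z = 9 - 1/5*32 = 9 - 32/5 = 13/5 ≈ 2.6000)
1/(l(Z) - 59954) = 1/(-53 - 59954) = 1/(-60007) = -1/60007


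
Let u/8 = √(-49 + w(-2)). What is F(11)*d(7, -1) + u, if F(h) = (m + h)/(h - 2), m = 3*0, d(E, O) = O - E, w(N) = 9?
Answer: -88/9 + 16*I*√10 ≈ -9.7778 + 50.596*I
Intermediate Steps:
m = 0
F(h) = h/(-2 + h) (F(h) = (0 + h)/(h - 2) = h/(-2 + h))
u = 16*I*√10 (u = 8*√(-49 + 9) = 8*√(-40) = 8*(2*I*√10) = 16*I*√10 ≈ 50.596*I)
F(11)*d(7, -1) + u = (11/(-2 + 11))*(-1 - 1*7) + 16*I*√10 = (11/9)*(-1 - 7) + 16*I*√10 = (11*(⅑))*(-8) + 16*I*√10 = (11/9)*(-8) + 16*I*√10 = -88/9 + 16*I*√10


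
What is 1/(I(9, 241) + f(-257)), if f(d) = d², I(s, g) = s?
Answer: 1/66058 ≈ 1.5138e-5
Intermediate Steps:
1/(I(9, 241) + f(-257)) = 1/(9 + (-257)²) = 1/(9 + 66049) = 1/66058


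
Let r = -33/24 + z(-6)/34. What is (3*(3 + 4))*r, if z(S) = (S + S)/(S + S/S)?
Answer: -18627/680 ≈ -27.393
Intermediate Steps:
z(S) = 2*S/(1 + S) (z(S) = (2*S)/(S + 1) = (2*S)/(1 + S) = 2*S/(1 + S))
r = -887/680 (r = -33/24 + (2*(-6)/(1 - 6))/34 = -33*1/24 + (2*(-6)/(-5))*(1/34) = -11/8 + (2*(-6)*(-1/5))*(1/34) = -11/8 + (12/5)*(1/34) = -11/8 + 6/85 = -887/680 ≈ -1.3044)
(3*(3 + 4))*r = (3*(3 + 4))*(-887/680) = (3*7)*(-887/680) = 21*(-887/680) = -18627/680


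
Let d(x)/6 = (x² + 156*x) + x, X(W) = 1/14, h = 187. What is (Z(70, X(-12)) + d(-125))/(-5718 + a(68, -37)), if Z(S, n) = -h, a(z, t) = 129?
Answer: 24187/5589 ≈ 4.3276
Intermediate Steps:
X(W) = 1/14 (X(W) = 1*(1/14) = 1/14)
Z(S, n) = -187 (Z(S, n) = -1*187 = -187)
d(x) = 6*x² + 942*x (d(x) = 6*((x² + 156*x) + x) = 6*(x² + 157*x) = 6*x² + 942*x)
(Z(70, X(-12)) + d(-125))/(-5718 + a(68, -37)) = (-187 + 6*(-125)*(157 - 125))/(-5718 + 129) = (-187 + 6*(-125)*32)/(-5589) = (-187 - 24000)*(-1/5589) = -24187*(-1/5589) = 24187/5589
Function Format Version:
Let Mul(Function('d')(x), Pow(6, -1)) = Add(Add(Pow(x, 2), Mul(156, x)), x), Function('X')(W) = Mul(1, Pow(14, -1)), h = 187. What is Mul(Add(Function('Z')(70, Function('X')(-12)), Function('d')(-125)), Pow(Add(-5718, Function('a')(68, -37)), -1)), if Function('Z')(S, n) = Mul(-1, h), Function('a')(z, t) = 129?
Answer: Rational(24187, 5589) ≈ 4.3276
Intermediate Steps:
Function('X')(W) = Rational(1, 14) (Function('X')(W) = Mul(1, Rational(1, 14)) = Rational(1, 14))
Function('Z')(S, n) = -187 (Function('Z')(S, n) = Mul(-1, 187) = -187)
Function('d')(x) = Add(Mul(6, Pow(x, 2)), Mul(942, x)) (Function('d')(x) = Mul(6, Add(Add(Pow(x, 2), Mul(156, x)), x)) = Mul(6, Add(Pow(x, 2), Mul(157, x))) = Add(Mul(6, Pow(x, 2)), Mul(942, x)))
Mul(Add(Function('Z')(70, Function('X')(-12)), Function('d')(-125)), Pow(Add(-5718, Function('a')(68, -37)), -1)) = Mul(Add(-187, Mul(6, -125, Add(157, -125))), Pow(Add(-5718, 129), -1)) = Mul(Add(-187, Mul(6, -125, 32)), Pow(-5589, -1)) = Mul(Add(-187, -24000), Rational(-1, 5589)) = Mul(-24187, Rational(-1, 5589)) = Rational(24187, 5589)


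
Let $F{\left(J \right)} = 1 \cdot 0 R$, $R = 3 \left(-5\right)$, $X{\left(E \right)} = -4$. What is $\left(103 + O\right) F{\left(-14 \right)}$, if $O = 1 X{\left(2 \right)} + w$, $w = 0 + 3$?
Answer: $0$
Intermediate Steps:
$R = -15$
$w = 3$
$O = -1$ ($O = 1 \left(-4\right) + 3 = -4 + 3 = -1$)
$F{\left(J \right)} = 0$ ($F{\left(J \right)} = 1 \cdot 0 \left(-15\right) = 0 \left(-15\right) = 0$)
$\left(103 + O\right) F{\left(-14 \right)} = \left(103 - 1\right) 0 = 102 \cdot 0 = 0$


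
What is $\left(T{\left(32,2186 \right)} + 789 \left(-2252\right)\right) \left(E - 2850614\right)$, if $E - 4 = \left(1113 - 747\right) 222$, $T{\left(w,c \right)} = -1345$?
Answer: $4924397622934$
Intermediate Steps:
$E = 81256$ ($E = 4 + \left(1113 - 747\right) 222 = 4 + 366 \cdot 222 = 4 + 81252 = 81256$)
$\left(T{\left(32,2186 \right)} + 789 \left(-2252\right)\right) \left(E - 2850614\right) = \left(-1345 + 789 \left(-2252\right)\right) \left(81256 - 2850614\right) = \left(-1345 - 1776828\right) \left(-2769358\right) = \left(-1778173\right) \left(-2769358\right) = 4924397622934$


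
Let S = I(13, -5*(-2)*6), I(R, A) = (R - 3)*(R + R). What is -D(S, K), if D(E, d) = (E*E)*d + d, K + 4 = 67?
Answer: -4258863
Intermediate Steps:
K = 63 (K = -4 + 67 = 63)
I(R, A) = 2*R*(-3 + R) (I(R, A) = (-3 + R)*(2*R) = 2*R*(-3 + R))
S = 260 (S = 2*13*(-3 + 13) = 2*13*10 = 260)
D(E, d) = d + d*E**2 (D(E, d) = E**2*d + d = d*E**2 + d = d + d*E**2)
-D(S, K) = -63*(1 + 260**2) = -63*(1 + 67600) = -63*67601 = -1*4258863 = -4258863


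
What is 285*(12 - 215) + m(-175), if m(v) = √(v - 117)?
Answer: -57855 + 2*I*√73 ≈ -57855.0 + 17.088*I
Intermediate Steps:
m(v) = √(-117 + v)
285*(12 - 215) + m(-175) = 285*(12 - 215) + √(-117 - 175) = 285*(-203) + √(-292) = -57855 + 2*I*√73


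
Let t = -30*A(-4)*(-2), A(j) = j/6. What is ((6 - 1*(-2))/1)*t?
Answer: -320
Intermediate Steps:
A(j) = j/6 (A(j) = j*(⅙) = j/6)
t = -40 (t = -5*(-4)*(-2) = -30*(-⅔)*(-2) = 20*(-2) = -40)
((6 - 1*(-2))/1)*t = ((6 - 1*(-2))/1)*(-40) = ((6 + 2)*1)*(-40) = (8*1)*(-40) = 8*(-40) = -320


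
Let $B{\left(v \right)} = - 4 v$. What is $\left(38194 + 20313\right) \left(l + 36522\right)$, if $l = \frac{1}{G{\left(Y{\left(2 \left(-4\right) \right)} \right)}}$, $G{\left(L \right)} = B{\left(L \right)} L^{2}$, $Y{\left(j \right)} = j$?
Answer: $\frac{4376151413899}{2048} \approx 2.1368 \cdot 10^{9}$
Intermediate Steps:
$G{\left(L \right)} = - 4 L^{3}$ ($G{\left(L \right)} = - 4 L L^{2} = - 4 L^{3}$)
$l = \frac{1}{2048}$ ($l = \frac{1}{\left(-4\right) \left(2 \left(-4\right)\right)^{3}} = \frac{1}{\left(-4\right) \left(-8\right)^{3}} = \frac{1}{\left(-4\right) \left(-512\right)} = \frac{1}{2048} \approx 0.00048828$)
$\left(38194 + 20313\right) \left(l + 36522\right) = \left(38194 + 20313\right) \left(\frac{1}{2048} + 36522\right) = 58507 \cdot \frac{74797057}{2048} = \frac{4376151413899}{2048}$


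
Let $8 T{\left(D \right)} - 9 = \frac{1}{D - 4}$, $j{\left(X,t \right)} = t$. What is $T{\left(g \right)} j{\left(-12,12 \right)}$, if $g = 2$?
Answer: $\frac{51}{4} \approx 12.75$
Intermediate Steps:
$T{\left(D \right)} = \frac{9}{8} + \frac{1}{8 \left(-4 + D\right)}$ ($T{\left(D \right)} = \frac{9}{8} + \frac{1}{8 \left(D - 4\right)} = \frac{9}{8} + \frac{1}{8 \left(-4 + D\right)}$)
$T{\left(g \right)} j{\left(-12,12 \right)} = \frac{-35 + 9 \cdot 2}{8 \left(-4 + 2\right)} 12 = \frac{-35 + 18}{8 \left(-2\right)} 12 = \frac{1}{8} \left(- \frac{1}{2}\right) \left(-17\right) 12 = \frac{17}{16} \cdot 12 = \frac{51}{4}$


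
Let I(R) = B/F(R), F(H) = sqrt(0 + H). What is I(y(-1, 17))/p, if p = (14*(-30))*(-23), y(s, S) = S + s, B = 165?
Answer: 11/2576 ≈ 0.0042702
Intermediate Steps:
F(H) = sqrt(H)
p = 9660 (p = -420*(-23) = 9660)
I(R) = 165/sqrt(R) (I(R) = 165/(sqrt(R)) = 165/sqrt(R))
I(y(-1, 17))/p = (165/sqrt(17 - 1))/9660 = (165/sqrt(16))*(1/9660) = (165*(1/4))*(1/9660) = (165/4)*(1/9660) = 11/2576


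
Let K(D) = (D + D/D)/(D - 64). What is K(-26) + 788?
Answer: 14189/18 ≈ 788.28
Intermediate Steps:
K(D) = (1 + D)/(-64 + D) (K(D) = (D + 1)/(-64 + D) = (1 + D)/(-64 + D))
K(-26) + 788 = (1 - 26)/(-64 - 26) + 788 = -25/(-90) + 788 = -1/90*(-25) + 788 = 5/18 + 788 = 14189/18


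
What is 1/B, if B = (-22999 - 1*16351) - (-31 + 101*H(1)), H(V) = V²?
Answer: -1/39420 ≈ -2.5368e-5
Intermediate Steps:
B = -39420 (B = (-22999 - 1*16351) - (-31 + 101*1²) = (-22999 - 16351) - (-31 + 101*1) = -39350 - (-31 + 101) = -39350 - 1*70 = -39350 - 70 = -39420)
1/B = 1/(-39420) = -1/39420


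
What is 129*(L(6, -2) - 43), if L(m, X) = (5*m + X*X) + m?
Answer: -387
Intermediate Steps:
L(m, X) = X**2 + 6*m (L(m, X) = (5*m + X**2) + m = (X**2 + 5*m) + m = X**2 + 6*m)
129*(L(6, -2) - 43) = 129*(((-2)**2 + 6*6) - 43) = 129*((4 + 36) - 43) = 129*(40 - 43) = 129*(-3) = -387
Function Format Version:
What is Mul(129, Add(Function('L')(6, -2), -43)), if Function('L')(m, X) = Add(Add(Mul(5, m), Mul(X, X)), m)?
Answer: -387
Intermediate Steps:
Function('L')(m, X) = Add(Pow(X, 2), Mul(6, m)) (Function('L')(m, X) = Add(Add(Mul(5, m), Pow(X, 2)), m) = Add(Add(Pow(X, 2), Mul(5, m)), m) = Add(Pow(X, 2), Mul(6, m)))
Mul(129, Add(Function('L')(6, -2), -43)) = Mul(129, Add(Add(Pow(-2, 2), Mul(6, 6)), -43)) = Mul(129, Add(Add(4, 36), -43)) = Mul(129, Add(40, -43)) = Mul(129, -3) = -387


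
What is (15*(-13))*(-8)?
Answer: 1560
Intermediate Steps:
(15*(-13))*(-8) = -195*(-8) = 1560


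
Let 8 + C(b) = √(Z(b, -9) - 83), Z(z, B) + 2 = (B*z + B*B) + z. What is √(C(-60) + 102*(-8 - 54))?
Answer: √(-6332 + 2*√119) ≈ 79.437*I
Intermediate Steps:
Z(z, B) = -2 + z + B² + B*z (Z(z, B) = -2 + ((B*z + B*B) + z) = -2 + ((B*z + B²) + z) = -2 + ((B² + B*z) + z) = -2 + (z + B² + B*z) = -2 + z + B² + B*z)
C(b) = -8 + √(-4 - 8*b) (C(b) = -8 + √((-2 + b + (-9)² - 9*b) - 83) = -8 + √((-2 + b + 81 - 9*b) - 83) = -8 + √((79 - 8*b) - 83) = -8 + √(-4 - 8*b))
√(C(-60) + 102*(-8 - 54)) = √((-8 + 2*√(-1 - 2*(-60))) + 102*(-8 - 54)) = √((-8 + 2*√(-1 + 120)) + 102*(-62)) = √((-8 + 2*√119) - 6324) = √(-6332 + 2*√119)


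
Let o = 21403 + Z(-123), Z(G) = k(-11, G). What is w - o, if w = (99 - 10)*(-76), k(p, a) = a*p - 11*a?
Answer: -30873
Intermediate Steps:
k(p, a) = -11*a + a*p
Z(G) = -22*G (Z(G) = G*(-11 - 11) = G*(-22) = -22*G)
o = 24109 (o = 21403 - 22*(-123) = 21403 + 2706 = 24109)
w = -6764 (w = 89*(-76) = -6764)
w - o = -6764 - 1*24109 = -6764 - 24109 = -30873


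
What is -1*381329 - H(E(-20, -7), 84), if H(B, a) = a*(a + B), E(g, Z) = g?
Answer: -386705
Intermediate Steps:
H(B, a) = a*(B + a)
-1*381329 - H(E(-20, -7), 84) = -1*381329 - 84*(-20 + 84) = -381329 - 84*64 = -381329 - 1*5376 = -381329 - 5376 = -386705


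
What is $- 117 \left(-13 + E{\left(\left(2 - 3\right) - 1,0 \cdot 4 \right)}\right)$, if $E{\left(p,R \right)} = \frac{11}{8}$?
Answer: $\frac{10881}{8} \approx 1360.1$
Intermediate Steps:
$E{\left(p,R \right)} = \frac{11}{8}$ ($E{\left(p,R \right)} = 11 \cdot \frac{1}{8} = \frac{11}{8}$)
$- 117 \left(-13 + E{\left(\left(2 - 3\right) - 1,0 \cdot 4 \right)}\right) = - 117 \left(-13 + \frac{11}{8}\right) = \left(-117\right) \left(- \frac{93}{8}\right) = \frac{10881}{8}$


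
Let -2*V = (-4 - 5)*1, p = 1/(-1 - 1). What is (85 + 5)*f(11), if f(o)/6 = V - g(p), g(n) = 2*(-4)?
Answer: 6750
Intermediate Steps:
p = -1/2 (p = 1/(-2) = -1/2 ≈ -0.50000)
g(n) = -8
V = 9/2 (V = -(-4 - 5)/2 = -(-9)/2 = -1/2*(-9) = 9/2 ≈ 4.5000)
f(o) = 75 (f(o) = 6*(9/2 - 1*(-8)) = 6*(9/2 + 8) = 6*(25/2) = 75)
(85 + 5)*f(11) = (85 + 5)*75 = 90*75 = 6750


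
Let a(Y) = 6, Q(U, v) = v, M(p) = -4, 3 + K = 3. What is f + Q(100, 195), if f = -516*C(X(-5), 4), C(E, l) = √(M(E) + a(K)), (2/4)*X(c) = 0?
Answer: 195 - 516*√2 ≈ -534.73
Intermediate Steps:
K = 0 (K = -3 + 3 = 0)
X(c) = 0 (X(c) = 2*0 = 0)
C(E, l) = √2 (C(E, l) = √(-4 + 6) = √2)
f = -516*√2 ≈ -729.73
f + Q(100, 195) = -516*√2 + 195 = 195 - 516*√2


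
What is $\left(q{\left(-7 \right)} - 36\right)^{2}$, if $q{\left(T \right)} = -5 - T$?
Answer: $1156$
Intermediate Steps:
$\left(q{\left(-7 \right)} - 36\right)^{2} = \left(\left(-5 - -7\right) - 36\right)^{2} = \left(\left(-5 + 7\right) - 36\right)^{2} = \left(2 - 36\right)^{2} = \left(-34\right)^{2} = 1156$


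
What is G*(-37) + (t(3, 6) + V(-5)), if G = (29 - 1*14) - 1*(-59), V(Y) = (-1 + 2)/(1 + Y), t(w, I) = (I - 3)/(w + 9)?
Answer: -2738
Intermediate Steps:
t(w, I) = (-3 + I)/(9 + w)
V(Y) = 1/(1 + Y)
G = 74 (G = (29 - 14) + 59 = 15 + 59 = 74)
G*(-37) + (t(3, 6) + V(-5)) = 74*(-37) + ((-3 + 6)/(9 + 3) + 1/(1 - 5)) = -2738 + (3/12 + 1/(-4)) = -2738 + ((1/12)*3 - 1/4) = -2738 + (1/4 - 1/4) = -2738 + 0 = -2738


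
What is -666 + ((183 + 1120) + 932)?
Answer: 1569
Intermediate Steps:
-666 + ((183 + 1120) + 932) = -666 + (1303 + 932) = -666 + 2235 = 1569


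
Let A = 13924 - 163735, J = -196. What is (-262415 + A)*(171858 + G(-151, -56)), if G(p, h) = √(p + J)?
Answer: -70844335908 - 412226*I*√347 ≈ -7.0844e+10 - 7.6789e+6*I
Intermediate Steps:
G(p, h) = √(-196 + p) (G(p, h) = √(p - 196) = √(-196 + p))
A = -149811
(-262415 + A)*(171858 + G(-151, -56)) = (-262415 - 149811)*(171858 + √(-196 - 151)) = -412226*(171858 + √(-347)) = -412226*(171858 + I*√347) = -70844335908 - 412226*I*√347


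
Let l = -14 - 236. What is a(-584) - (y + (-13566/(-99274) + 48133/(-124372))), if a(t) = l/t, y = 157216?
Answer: -5060784405734053/32190147598 ≈ -1.5722e+5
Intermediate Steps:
l = -250
a(t) = -250/t
a(-584) - (y + (-13566/(-99274) + 48133/(-124372))) = -250/(-584) - (157216 + (-13566/(-99274) + 48133/(-124372))) = -250*(-1/584) - (157216 + (-13566*(-1/99274) + 48133*(-1/124372))) = 125/292 - (157216 + (969/7091 - 48133/124372)) = 125/292 - (157216 - 220794635/881921852) = 125/292 - 1*138652005089397/881921852 = 125/292 - 138652005089397/881921852 = -5060784405734053/32190147598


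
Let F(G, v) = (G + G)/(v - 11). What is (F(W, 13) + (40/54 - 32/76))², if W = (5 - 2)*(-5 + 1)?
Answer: 35904064/263169 ≈ 136.43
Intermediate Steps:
W = -12 (W = 3*(-4) = -12)
F(G, v) = 2*G/(-11 + v) (F(G, v) = (2*G)/(-11 + v) = 2*G/(-11 + v))
(F(W, 13) + (40/54 - 32/76))² = (2*(-12)/(-11 + 13) + (40/54 - 32/76))² = (2*(-12)/2 + (40*(1/54) - 32*1/76))² = (2*(-12)*(½) + (20/27 - 8/19))² = (-12 + 164/513)² = (-5992/513)² = 35904064/263169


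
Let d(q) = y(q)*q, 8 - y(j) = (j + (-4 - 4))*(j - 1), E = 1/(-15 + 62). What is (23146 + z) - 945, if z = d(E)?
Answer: 2304974845/103823 ≈ 22201.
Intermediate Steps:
E = 1/47 ≈ 0.021277
y(j) = 8 - (-1 + j)*(-8 + j) (y(j) = 8 - (j + (-4 - 4))*(j - 1) = 8 - (j - 8)*(-1 + j) = 8 - (-8 + j)*(-1 + j) = 8 - (-1 + j)*(-8 + j))
d(q) = q²*(9 - q) (d(q) = (q*(9 - q))*q = q²*(9 - q))
z = 422/103823 (z = (1/47)²*(9 - 1*1/47) = (9 - 1/47)/2209 = (1/2209)*(422/47) = 422/103823 ≈ 0.0040646)
(23146 + z) - 945 = (23146 + 422/103823) - 945 = 2403087580/103823 - 945 = 2304974845/103823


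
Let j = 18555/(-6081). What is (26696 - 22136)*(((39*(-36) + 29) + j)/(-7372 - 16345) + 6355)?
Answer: 1393149972082800/48074359 ≈ 2.8979e+7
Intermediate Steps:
j = -6185/2027 (j = 18555*(-1/6081) = -6185/2027 ≈ -3.0513)
(26696 - 22136)*(((39*(-36) + 29) + j)/(-7372 - 16345) + 6355) = (26696 - 22136)*(((39*(-36) + 29) - 6185/2027)/(-7372 - 16345) + 6355) = 4560*(((-1404 + 29) - 6185/2027)/(-23717) + 6355) = 4560*((-1375 - 6185/2027)*(-1/23717) + 6355) = 4560*(-2793310/2027*(-1/23717) + 6355) = 4560*(2793310/48074359 + 6355) = 4560*(305515344755/48074359) = 1393149972082800/48074359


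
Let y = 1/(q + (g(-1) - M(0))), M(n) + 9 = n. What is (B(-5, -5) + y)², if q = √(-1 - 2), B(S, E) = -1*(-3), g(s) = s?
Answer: 2*(-299*I + 75*√3)/(-61*I + 16*√3) ≈ 9.73 - 0.16128*I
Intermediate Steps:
B(S, E) = 3
M(n) = -9 + n
q = I*√3 (q = √(-3) = I*√3 ≈ 1.732*I)
y = 1/(8 + I*√3) (y = 1/(I*√3 + (-1 - (-9 + 0))) = 1/(I*√3 + (-1 - 1*(-9))) = 1/(I*√3 + (-1 + 9)) = 1/(I*√3 + 8) = 1/(8 + I*√3) ≈ 0.1194 - 0.025851*I)
(B(-5, -5) + y)² = (3 + (8/67 - I*√3/67))² = (209/67 - I*√3/67)²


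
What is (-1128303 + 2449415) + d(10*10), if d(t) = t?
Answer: 1321212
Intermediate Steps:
(-1128303 + 2449415) + d(10*10) = (-1128303 + 2449415) + 10*10 = 1321112 + 100 = 1321212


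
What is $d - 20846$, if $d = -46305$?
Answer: $-67151$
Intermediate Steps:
$d - 20846 = -46305 - 20846 = -67151$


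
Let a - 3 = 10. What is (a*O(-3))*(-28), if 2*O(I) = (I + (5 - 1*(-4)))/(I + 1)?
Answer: 546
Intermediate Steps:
O(I) = (9 + I)/(2*(1 + I)) (O(I) = ((I + (5 - 1*(-4)))/(I + 1))/2 = ((I + (5 + 4))/(1 + I))/2 = ((I + 9)/(1 + I))/2 = ((9 + I)/(1 + I))/2 = (9 + I)/(2*(1 + I)))
a = 13 (a = 3 + 10 = 13)
(a*O(-3))*(-28) = (13*((9 - 3)/(2*(1 - 3))))*(-28) = (13*((½)*6/(-2)))*(-28) = (13*((½)*(-½)*6))*(-28) = (13*(-3/2))*(-28) = -39/2*(-28) = 546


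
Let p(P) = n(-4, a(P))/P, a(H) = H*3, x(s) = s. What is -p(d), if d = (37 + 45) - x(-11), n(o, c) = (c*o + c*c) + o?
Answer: -76721/93 ≈ -824.96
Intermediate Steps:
a(H) = 3*H
n(o, c) = o + c² + c*o (n(o, c) = (c*o + c²) + o = (c² + c*o) + o = o + c² + c*o)
d = 93 (d = (37 + 45) - 1*(-11) = 82 + 11 = 93)
p(P) = (-4 - 12*P + 9*P²)/P (p(P) = (-4 + (3*P)² + (3*P)*(-4))/P = (-4 + 9*P² - 12*P)/P = (-4 - 12*P + 9*P²)/P)
-p(d) = -(-12 - 4/93 + 9*93) = -(-12 - 4*1/93 + 837) = -(-12 - 4/93 + 837) = -1*76721/93 = -76721/93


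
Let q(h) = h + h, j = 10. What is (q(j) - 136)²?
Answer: 13456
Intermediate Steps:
q(h) = 2*h
(q(j) - 136)² = (2*10 - 136)² = (20 - 136)² = (-116)² = 13456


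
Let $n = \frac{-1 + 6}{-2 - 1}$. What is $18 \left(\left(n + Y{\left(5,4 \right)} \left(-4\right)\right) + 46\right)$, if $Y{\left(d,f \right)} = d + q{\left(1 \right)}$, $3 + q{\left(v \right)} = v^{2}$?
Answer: $582$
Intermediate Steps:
$q{\left(v \right)} = -3 + v^{2}$
$n = - \frac{5}{3}$ ($n = \frac{5}{-3} = 5 \left(- \frac{1}{3}\right) = - \frac{5}{3} \approx -1.6667$)
$Y{\left(d,f \right)} = -2 + d$ ($Y{\left(d,f \right)} = d - \left(3 - 1^{2}\right) = d + \left(-3 + 1\right) = d - 2 = -2 + d$)
$18 \left(\left(n + Y{\left(5,4 \right)} \left(-4\right)\right) + 46\right) = 18 \left(\left(- \frac{5}{3} + \left(-2 + 5\right) \left(-4\right)\right) + 46\right) = 18 \left(\left(- \frac{5}{3} + 3 \left(-4\right)\right) + 46\right) = 18 \left(\left(- \frac{5}{3} - 12\right) + 46\right) = 18 \left(- \frac{41}{3} + 46\right) = 18 \cdot \frac{97}{3} = 582$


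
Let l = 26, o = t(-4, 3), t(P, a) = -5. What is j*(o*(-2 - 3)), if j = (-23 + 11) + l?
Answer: 350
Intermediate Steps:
o = -5
j = 14 (j = (-23 + 11) + 26 = -12 + 26 = 14)
j*(o*(-2 - 3)) = 14*(-5*(-2 - 3)) = 14*(-5*(-5)) = 14*25 = 350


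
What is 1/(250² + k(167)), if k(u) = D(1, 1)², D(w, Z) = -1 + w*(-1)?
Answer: 1/62504 ≈ 1.5999e-5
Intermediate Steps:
D(w, Z) = -1 - w
k(u) = 4 (k(u) = (-1 - 1*1)² = (-1 - 1)² = (-2)² = 4)
1/(250² + k(167)) = 1/(250² + 4) = 1/(62500 + 4) = 1/62504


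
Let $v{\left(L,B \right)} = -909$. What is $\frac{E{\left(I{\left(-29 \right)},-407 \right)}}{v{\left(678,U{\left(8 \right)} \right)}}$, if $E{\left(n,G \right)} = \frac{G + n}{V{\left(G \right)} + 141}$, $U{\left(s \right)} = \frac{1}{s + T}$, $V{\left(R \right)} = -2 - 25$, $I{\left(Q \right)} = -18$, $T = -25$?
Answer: $\frac{425}{103626} \approx 0.0041013$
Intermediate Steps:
$V{\left(R \right)} = -27$ ($V{\left(R \right)} = -2 - 25 = -27$)
$U{\left(s \right)} = \frac{1}{-25 + s}$ ($U{\left(s \right)} = \frac{1}{s - 25} = \frac{1}{-25 + s}$)
$E{\left(n,G \right)} = \frac{G}{114} + \frac{n}{114}$ ($E{\left(n,G \right)} = \frac{G + n}{-27 + 141} = \frac{G + n}{114} = \left(G + n\right) \frac{1}{114} = \frac{G}{114} + \frac{n}{114}$)
$\frac{E{\left(I{\left(-29 \right)},-407 \right)}}{v{\left(678,U{\left(8 \right)} \right)}} = \frac{\frac{1}{114} \left(-407\right) + \frac{1}{114} \left(-18\right)}{-909} = \left(- \frac{407}{114} - \frac{3}{19}\right) \left(- \frac{1}{909}\right) = \left(- \frac{425}{114}\right) \left(- \frac{1}{909}\right) = \frac{425}{103626}$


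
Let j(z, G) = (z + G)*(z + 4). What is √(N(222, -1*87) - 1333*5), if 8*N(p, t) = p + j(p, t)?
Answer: I*√11294/2 ≈ 53.137*I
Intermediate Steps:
j(z, G) = (4 + z)*(G + z) (j(z, G) = (G + z)*(4 + z) = (4 + z)*(G + z))
N(p, t) = t/2 + p²/8 + 5*p/8 + p*t/8 (N(p, t) = (p + (p² + 4*t + 4*p + t*p))/8 = (p + (p² + 4*t + 4*p + p*t))/8 = (p + (p² + 4*p + 4*t + p*t))/8 = (p² + 4*t + 5*p + p*t)/8 = t/2 + p²/8 + 5*p/8 + p*t/8)
√(N(222, -1*87) - 1333*5) = √(((-1*87)/2 + (⅛)*222² + (5/8)*222 + (⅛)*222*(-1*87)) - 1333*5) = √(((½)*(-87) + (⅛)*49284 + 555/4 + (⅛)*222*(-87)) - 6665) = √((-87/2 + 12321/2 + 555/4 - 9657/4) - 6665) = √(7683/2 - 6665) = √(-5647/2) = I*√11294/2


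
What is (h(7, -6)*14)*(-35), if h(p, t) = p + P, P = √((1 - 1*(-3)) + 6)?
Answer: -3430 - 490*√10 ≈ -4979.5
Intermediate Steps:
P = √10 (P = √((1 + 3) + 6) = √(4 + 6) = √10 ≈ 3.1623)
h(p, t) = p + √10
(h(7, -6)*14)*(-35) = ((7 + √10)*14)*(-35) = (98 + 14*√10)*(-35) = -3430 - 490*√10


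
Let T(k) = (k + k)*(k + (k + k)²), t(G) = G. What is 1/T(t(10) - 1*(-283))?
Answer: 1/201401754 ≈ 4.9652e-9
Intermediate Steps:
T(k) = 2*k*(k + 4*k²) (T(k) = (2*k)*(k + (2*k)²) = (2*k)*(k + 4*k²) = 2*k*(k + 4*k²))
1/T(t(10) - 1*(-283)) = 1/((10 - 1*(-283))²*(2 + 8*(10 - 1*(-283)))) = 1/((10 + 283)²*(2 + 8*(10 + 283))) = 1/(293²*(2 + 8*293)) = 1/(85849*(2 + 2344)) = 1/(85849*2346) = 1/201401754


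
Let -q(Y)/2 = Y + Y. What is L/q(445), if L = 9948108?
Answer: -2487027/445 ≈ -5588.8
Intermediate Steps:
q(Y) = -4*Y (q(Y) = -2*(Y + Y) = -4*Y)
L/q(445) = 9948108/((-4*445)) = 9948108/(-1780) = 9948108*(-1/1780) = -2487027/445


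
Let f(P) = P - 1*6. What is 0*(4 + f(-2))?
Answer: 0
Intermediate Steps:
f(P) = -6 + P (f(P) = P - 6 = -6 + P)
0*(4 + f(-2)) = 0*(4 + (-6 - 2)) = 0*(4 - 8) = 0*(-4) = 0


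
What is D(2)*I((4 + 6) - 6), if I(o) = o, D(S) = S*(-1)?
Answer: -8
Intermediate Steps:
D(S) = -S
D(2)*I((4 + 6) - 6) = (-1*2)*((4 + 6) - 6) = -2*(10 - 6) = -2*4 = -8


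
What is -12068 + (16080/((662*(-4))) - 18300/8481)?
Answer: -11300175486/935737 ≈ -12076.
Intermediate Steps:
-12068 + (16080/((662*(-4))) - 18300/8481) = -12068 + (16080/(-2648) - 18300*1/8481) = -12068 + (16080*(-1/2648) - 6100/2827) = -12068 + (-2010/331 - 6100/2827) = -12068 - 7701370/935737 = -11300175486/935737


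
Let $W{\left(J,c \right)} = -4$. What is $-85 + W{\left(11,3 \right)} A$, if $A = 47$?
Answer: $-273$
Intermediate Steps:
$-85 + W{\left(11,3 \right)} A = -85 - 188 = -273$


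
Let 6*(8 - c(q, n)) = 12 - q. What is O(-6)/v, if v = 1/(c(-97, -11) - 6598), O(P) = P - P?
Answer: 0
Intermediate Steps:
c(q, n) = 6 + q/6 (c(q, n) = 8 - (12 - q)/6 = 8 + (-2 + q/6) = 6 + q/6)
O(P) = 0
v = -6/39649 (v = 1/((6 + (⅙)*(-97)) - 6598) = 1/((6 - 97/6) - 6598) = 1/(-61/6 - 6598) = 1/(-39649/6) = -6/39649 ≈ -0.00015133)
O(-6)/v = 0/(-6/39649) = 0*(-39649/6) = 0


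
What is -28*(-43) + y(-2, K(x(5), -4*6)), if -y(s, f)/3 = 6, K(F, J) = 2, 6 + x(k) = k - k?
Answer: 1186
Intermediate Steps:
x(k) = -6 (x(k) = -6 + (k - k) = -6 + 0 = -6)
y(s, f) = -18 (y(s, f) = -3*6 = -18)
-28*(-43) + y(-2, K(x(5), -4*6)) = -28*(-43) - 18 = 1204 - 18 = 1186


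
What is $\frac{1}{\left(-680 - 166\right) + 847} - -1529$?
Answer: $1530$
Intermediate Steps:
$\frac{1}{\left(-680 - 166\right) + 847} - -1529 = \frac{1}{-846 + 847} + 1529 = 1^{-1} + 1529 = 1 + 1529 = 1530$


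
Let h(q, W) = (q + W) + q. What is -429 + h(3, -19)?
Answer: -442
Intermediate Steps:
h(q, W) = W + 2*q (h(q, W) = (W + q) + q = W + 2*q)
-429 + h(3, -19) = -429 + (-19 + 2*3) = -429 + (-19 + 6) = -429 - 13 = -442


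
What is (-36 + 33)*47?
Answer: -141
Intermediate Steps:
(-36 + 33)*47 = -3*47 = -141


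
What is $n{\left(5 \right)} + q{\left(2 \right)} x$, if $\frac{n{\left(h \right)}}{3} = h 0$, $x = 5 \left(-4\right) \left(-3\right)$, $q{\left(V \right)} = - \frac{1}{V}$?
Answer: $-30$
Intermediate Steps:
$x = 60$ ($x = \left(-20\right) \left(-3\right) = 60$)
$n{\left(h \right)} = 0$ ($n{\left(h \right)} = 3 h 0 = 3 \cdot 0 = 0$)
$n{\left(5 \right)} + q{\left(2 \right)} x = 0 + - \frac{1}{2} \cdot 60 = 0 + \left(-1\right) \frac{1}{2} \cdot 60 = 0 - 30 = -30$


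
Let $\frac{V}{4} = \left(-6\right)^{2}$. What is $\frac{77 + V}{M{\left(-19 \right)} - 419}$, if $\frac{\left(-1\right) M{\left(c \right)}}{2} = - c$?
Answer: $- \frac{221}{457} \approx -0.48359$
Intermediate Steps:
$V = 144$ ($V = 4 \left(-6\right)^{2} = 4 \cdot 36 = 144$)
$M{\left(c \right)} = 2 c$ ($M{\left(c \right)} = - 2 \left(- c\right) = 2 c$)
$\frac{77 + V}{M{\left(-19 \right)} - 419} = \frac{77 + 144}{2 \left(-19\right) - 419} = \frac{221}{-38 - 419} = \frac{221}{-457} = 221 \left(- \frac{1}{457}\right) = - \frac{221}{457}$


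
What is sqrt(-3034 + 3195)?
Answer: sqrt(161) ≈ 12.689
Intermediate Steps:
sqrt(-3034 + 3195) = sqrt(161)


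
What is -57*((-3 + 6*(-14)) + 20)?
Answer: 3819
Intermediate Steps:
-57*((-3 + 6*(-14)) + 20) = -57*((-3 - 84) + 20) = -57*(-87 + 20) = -57*(-67) = 3819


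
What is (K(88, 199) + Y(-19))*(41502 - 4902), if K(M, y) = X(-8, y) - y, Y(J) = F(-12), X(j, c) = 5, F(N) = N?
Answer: -7539600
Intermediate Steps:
Y(J) = -12
K(M, y) = 5 - y
(K(88, 199) + Y(-19))*(41502 - 4902) = ((5 - 1*199) - 12)*(41502 - 4902) = ((5 - 199) - 12)*36600 = (-194 - 12)*36600 = -206*36600 = -7539600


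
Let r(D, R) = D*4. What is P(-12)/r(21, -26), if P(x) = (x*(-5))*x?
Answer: -60/7 ≈ -8.5714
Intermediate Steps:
r(D, R) = 4*D
P(x) = -5*x**2 (P(x) = (-5*x)*x = -5*x**2)
P(-12)/r(21, -26) = (-5*(-12)**2)/((4*21)) = -5*144/84 = -720*1/84 = -60/7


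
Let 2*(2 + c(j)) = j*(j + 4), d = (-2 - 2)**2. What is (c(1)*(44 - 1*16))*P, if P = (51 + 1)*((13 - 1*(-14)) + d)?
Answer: 31304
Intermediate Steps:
d = 16 (d = (-4)**2 = 16)
P = 2236 (P = (51 + 1)*((13 - 1*(-14)) + 16) = 52*((13 + 14) + 16) = 52*(27 + 16) = 52*43 = 2236)
c(j) = -2 + j*(4 + j)/2 (c(j) = -2 + (j*(j + 4))/2 = -2 + (j*(4 + j))/2 = -2 + j*(4 + j)/2)
(c(1)*(44 - 1*16))*P = ((-2 + (1/2)*1**2 + 2*1)*(44 - 1*16))*2236 = ((-2 + (1/2)*1 + 2)*(44 - 16))*2236 = ((-2 + 1/2 + 2)*28)*2236 = ((1/2)*28)*2236 = 14*2236 = 31304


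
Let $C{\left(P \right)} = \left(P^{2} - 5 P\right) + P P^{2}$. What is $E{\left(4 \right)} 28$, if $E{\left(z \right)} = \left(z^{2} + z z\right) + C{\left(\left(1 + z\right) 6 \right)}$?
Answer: $777896$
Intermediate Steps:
$C{\left(P \right)} = P^{2} + P^{3} - 5 P$ ($C{\left(P \right)} = \left(P^{2} - 5 P\right) + P^{3} = P^{2} + P^{3} - 5 P$)
$E{\left(z \right)} = 2 z^{2} + \left(6 + 6 z\right) \left(1 + \left(6 + 6 z\right)^{2} + 6 z\right)$ ($E{\left(z \right)} = \left(z^{2} + z z\right) + \left(1 + z\right) 6 \left(-5 + \left(1 + z\right) 6 + \left(\left(1 + z\right) 6\right)^{2}\right) = \left(z^{2} + z^{2}\right) + \left(6 + 6 z\right) \left(-5 + \left(6 + 6 z\right) + \left(6 + 6 z\right)^{2}\right) = 2 z^{2} + \left(6 + 6 z\right) \left(1 + \left(6 + 6 z\right)^{2} + 6 z\right)$)
$E{\left(4 \right)} 28 = \left(222 + 216 \cdot 4^{3} + 686 \cdot 4^{2} + 690 \cdot 4\right) 28 = \left(222 + 216 \cdot 64 + 686 \cdot 16 + 2760\right) 28 = \left(222 + 13824 + 10976 + 2760\right) 28 = 27782 \cdot 28 = 777896$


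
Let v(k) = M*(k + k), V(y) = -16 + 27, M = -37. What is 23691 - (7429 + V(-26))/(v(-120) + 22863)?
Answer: 250671991/10581 ≈ 23691.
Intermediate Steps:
V(y) = 11
v(k) = -74*k (v(k) = -37*(k + k) = -74*k)
23691 - (7429 + V(-26))/(v(-120) + 22863) = 23691 - (7429 + 11)/(-74*(-120) + 22863) = 23691 - 7440/(8880 + 22863) = 23691 - 7440/31743 = 23691 - 1*2480/10581 = 23691 - 2480/10581 = 250671991/10581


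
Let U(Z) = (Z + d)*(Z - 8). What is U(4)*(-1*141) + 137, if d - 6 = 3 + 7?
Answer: 11417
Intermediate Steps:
d = 16 (d = 6 + (3 + 7) = 6 + 10 = 16)
U(Z) = (-8 + Z)*(16 + Z) (U(Z) = (Z + 16)*(Z - 8) = (16 + Z)*(-8 + Z) = (-8 + Z)*(16 + Z))
U(4)*(-1*141) + 137 = (-128 + 4² + 8*4)*(-1*141) + 137 = (-128 + 16 + 32)*(-141) + 137 = -80*(-141) + 137 = 11280 + 137 = 11417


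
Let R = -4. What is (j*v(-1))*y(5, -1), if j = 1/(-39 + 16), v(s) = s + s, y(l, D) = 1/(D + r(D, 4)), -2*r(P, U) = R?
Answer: 2/23 ≈ 0.086957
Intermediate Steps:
r(P, U) = 2 (r(P, U) = -1/2*(-4) = 2)
y(l, D) = 1/(2 + D) (y(l, D) = 1/(D + 2) = 1/(2 + D))
v(s) = 2*s
j = -1/23 (j = 1/(-23) = -1/23 ≈ -0.043478)
(j*v(-1))*y(5, -1) = (-2*(-1)/23)/(2 - 1) = -1/23*(-2)/1 = (2/23)*1 = 2/23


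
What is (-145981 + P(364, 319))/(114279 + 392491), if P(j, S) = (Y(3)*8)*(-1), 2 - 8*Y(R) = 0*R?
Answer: -145983/506770 ≈ -0.28807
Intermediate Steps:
Y(R) = ¼ (Y(R) = ¼ - 0*R = ¼ - ⅛*0 = ¼ + 0 = ¼)
P(j, S) = -2 (P(j, S) = ((¼)*8)*(-1) = 2*(-1) = -2)
(-145981 + P(364, 319))/(114279 + 392491) = (-145981 - 2)/(114279 + 392491) = -145983/506770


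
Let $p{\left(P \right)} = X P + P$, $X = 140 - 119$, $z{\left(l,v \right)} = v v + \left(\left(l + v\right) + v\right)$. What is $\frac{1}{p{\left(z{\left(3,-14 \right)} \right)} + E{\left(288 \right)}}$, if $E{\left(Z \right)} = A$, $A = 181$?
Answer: $\frac{1}{3943} \approx 0.00025361$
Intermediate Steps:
$E{\left(Z \right)} = 181$
$z{\left(l,v \right)} = l + v^{2} + 2 v$ ($z{\left(l,v \right)} = v^{2} + \left(l + 2 v\right) = l + v^{2} + 2 v$)
$X = 21$
$p{\left(P \right)} = 22 P$ ($p{\left(P \right)} = 21 P + P = 22 P$)
$\frac{1}{p{\left(z{\left(3,-14 \right)} \right)} + E{\left(288 \right)}} = \frac{1}{22 \left(3 + \left(-14\right)^{2} + 2 \left(-14\right)\right) + 181} = \frac{1}{22 \left(3 + 196 - 28\right) + 181} = \frac{1}{22 \cdot 171 + 181} = \frac{1}{3762 + 181} = \frac{1}{3943}$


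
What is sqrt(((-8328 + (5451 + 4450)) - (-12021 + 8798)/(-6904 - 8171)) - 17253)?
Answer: I*sqrt(15837407941)/1005 ≈ 125.22*I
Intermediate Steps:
sqrt(((-8328 + (5451 + 4450)) - (-12021 + 8798)/(-6904 - 8171)) - 17253) = sqrt(((-8328 + 9901) - (-3223)/(-15075)) - 17253) = sqrt((1573 - (-3223)*(-1)/15075) - 17253) = sqrt((1573 - 1*3223/15075) - 17253) = sqrt((1573 - 3223/15075) - 17253) = sqrt(23709752/15075 - 17253) = sqrt(-236379223/15075) = I*sqrt(15837407941)/1005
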